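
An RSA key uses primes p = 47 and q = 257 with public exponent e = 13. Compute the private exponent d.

φ(n) = (p−1)(q−1) = 46·256 = 11776.
Need d with 13·d ≡ 1 (mod 11776). Apply the extended Euclidean algorithm:
11776 = 905·13 + 11
13 = 1·11 + 2
11 = 5·2 + 1
2 = 2·1 + 0
Back-substitute:
1 = 11 − 5·2
1 = −5·13 + 6·11
1 = 6·11776 − 5435·13
So 13·(-5435) ≡ 1 (mod 11776), hence d ≡ -5435 ≡ 6341 (mod 11776).

6341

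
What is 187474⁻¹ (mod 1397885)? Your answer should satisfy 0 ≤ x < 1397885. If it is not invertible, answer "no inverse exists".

Apply the Euclidean algorithm to 1397885 and 187474:
1397885 = 7*187474 + 85567
187474 = 2*85567 + 16340
85567 = 5*16340 + 3867
16340 = 4*3867 + 872
3867 = 4*872 + 379
872 = 2*379 + 114
379 = 3*114 + 37
114 = 3*37 + 3
37 = 12*3 + 1
3 = 3*1 + 0
The gcd is 1. Working backward:
1 = 37 − 12·3
1 = −12·114 + 37·37
1 = 37·379 − 123·114
1 = −123·872 + 283·379
1 = 283·3867 − 1255·872
1 = −1255·16340 + 5303·3867
1 = 5303·85567 − 27770·16340
1 = −27770·187474 + 60843·85567
1 = 60843·1397885 − 453671·187474
So 187474·(-453671) ≡ 1 (mod 1397885), and -453671 ≡ 944214 (mod 1397885).

944214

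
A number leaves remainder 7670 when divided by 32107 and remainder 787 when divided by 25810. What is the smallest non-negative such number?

764828517

Write x = 7670 + 32107·k. Then 32107·k ≡ 787 − 7670 ≡ 18927 (mod 25810).
Need 32107⁻¹ mod 25810. Extended Euclid on (25810, 6297):
25810 = 4·6297 + 622
6297 = 10·622 + 77
622 = 8·77 + 6
77 = 12·6 + 5
6 = 1·5 + 1
5 = 5·1 + 0
Back-substitute:
1 = 6 − 5
1 = −77 + 13·6
1 = 13·622 − 105·77
1 = −105·6297 + 1063·622
1 = 1063·25810 − 4357·6297
32107⁻¹ ≡ 21453 (mod 25810), so k ≡ 21453·18927 ≡ 23821 (mod 25810).
x = 7670 + 32107·23821 = 764828517.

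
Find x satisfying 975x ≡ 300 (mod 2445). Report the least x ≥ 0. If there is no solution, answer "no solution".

63

First find gcd(975, 2445):
2445 = 2·975 + 495
975 = 1·495 + 480
495 = 1·480 + 15
480 = 32·15 + 0
gcd = 15 and 15 | 300, so solutions exist. Divide through by 15: 65x ≡ 20 (mod 163).
Now find 65⁻¹ mod 163:
163 = 2*65 + 33
65 = 1*33 + 32
33 = 1*32 + 1
32 = 32*1 + 0
Back-substitute:
1 = 33 − 32
1 = −65 + 2·33
1 = 2·163 − 5·65
So 65·(-5) ≡ 1 (mod 163), i.e. 65⁻¹ ≡ 158.
Then x ≡ 158·20 ≡ 63 (mod 163); the smallest non-negative solution is x = 63.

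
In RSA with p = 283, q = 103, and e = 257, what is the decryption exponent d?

φ(n) = (p−1)(q−1) = 282·102 = 28764.
Need d with 257·d ≡ 1 (mod 28764). Apply the extended Euclidean algorithm:
28764 = 111·257 + 237
257 = 1·237 + 20
237 = 11·20 + 17
20 = 1·17 + 3
17 = 5·3 + 2
3 = 1·2 + 1
2 = 2·1 + 0
Back-substitute:
1 = 3 − 2
1 = −17 + 6·3
1 = 6·20 − 7·17
1 = −7·237 + 83·20
1 = 83·257 − 90·237
1 = −90·28764 + 10073·257
So 257·10073 ≡ 1 (mod 28764), hence d = 10073.

10073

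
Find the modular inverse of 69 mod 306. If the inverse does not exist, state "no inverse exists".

no inverse exists

Compute gcd(69, 306):
306 = 4×69 + 30
69 = 2×30 + 9
30 = 3×9 + 3
9 = 3×3 + 0
Since gcd = 3 > 1, 69 is not a unit mod 306.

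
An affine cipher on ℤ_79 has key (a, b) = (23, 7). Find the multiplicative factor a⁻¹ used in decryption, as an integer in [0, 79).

55

gcd(79, 23) by repeated division:
79 = 3*23 + 10
23 = 2*10 + 3
10 = 3*3 + 1
3 = 3*1 + 0
The gcd is 1. Working backward:
1 = 10 − 3·3
1 = −3·23 + 7·10
1 = 7·79 − 24·23
Thus 23·(-24) ≡ 1 (mod 79); reducing, -24 mod 79 = 55.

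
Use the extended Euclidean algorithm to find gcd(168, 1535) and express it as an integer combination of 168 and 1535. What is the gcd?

1

Repeated division:
1535 = 9*168 + 23
168 = 7*23 + 7
23 = 3*7 + 2
7 = 3*2 + 1
2 = 2*1 + 0
gcd(168, 1535) = 1.
Back-substituting:
1 = 7 − 3·2
1 = −3·23 + 10·7
1 = 10·168 − 73·23
1 = −73·1535 + 667·168
So 1 = (-73)·1535 + (667)·168.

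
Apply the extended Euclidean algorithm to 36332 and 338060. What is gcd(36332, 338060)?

4

Apply Euclid's algorithm to 338060 and 36332:
338060 = 9·36332 + 11072
36332 = 3·11072 + 3116
11072 = 3·3116 + 1724
3116 = 1·1724 + 1392
1724 = 1·1392 + 332
1392 = 4·332 + 64
332 = 5·64 + 12
64 = 5·12 + 4
12 = 3·4 + 0
gcd(36332, 338060) = 4.
Back-substituting:
4 = 64 − 5·12
4 = −5·332 + 26·64
4 = 26·1392 − 109·332
4 = −109·1724 + 135·1392
4 = 135·3116 − 244·1724
4 = −244·11072 + 867·3116
4 = 867·36332 − 2845·11072
4 = −2845·338060 + 26472·36332
So 4 = (-2845)·338060 + (26472)·36332.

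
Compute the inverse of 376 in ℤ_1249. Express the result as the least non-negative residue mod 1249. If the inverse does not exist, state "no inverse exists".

289

gcd(1249, 376) by repeated division:
1249 = 3*376 + 121
376 = 3*121 + 13
121 = 9*13 + 4
13 = 3*4 + 1
4 = 4*1 + 0
The gcd is 1. Working backward:
1 = 13 − 3·4
1 = −3·121 + 28·13
1 = 28·376 − 87·121
1 = −87·1249 + 289·376
So 376·289 ≡ 1 (mod 1249).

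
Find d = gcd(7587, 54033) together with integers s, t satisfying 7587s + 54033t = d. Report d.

Repeated division:
54033 = 7*7587 + 924
7587 = 8*924 + 195
924 = 4*195 + 144
195 = 1*144 + 51
144 = 2*51 + 42
51 = 1*42 + 9
42 = 4*9 + 6
9 = 1*6 + 3
6 = 2*3 + 0
gcd(7587, 54033) = 3.
Back-substituting:
3 = 9 − 6
3 = −42 + 5·9
3 = 5·51 − 6·42
3 = −6·144 + 17·51
3 = 17·195 − 23·144
3 = −23·924 + 109·195
3 = 109·7587 − 895·924
3 = −895·54033 + 6374·7587
So 3 = (-895)·54033 + (6374)·7587.

3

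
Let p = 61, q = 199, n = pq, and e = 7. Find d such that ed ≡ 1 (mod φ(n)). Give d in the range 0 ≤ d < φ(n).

10183

φ(n) = (p−1)(q−1) = 60·198 = 11880.
Need d with 7·d ≡ 1 (mod 11880). Apply the extended Euclidean algorithm:
11880 = 1697·7 + 1
7 = 7·1 + 0
Back-substitute:
1 = 11880 − 1697·7
So 7·(-1697) ≡ 1 (mod 11880), hence d ≡ -1697 ≡ 10183 (mod 11880).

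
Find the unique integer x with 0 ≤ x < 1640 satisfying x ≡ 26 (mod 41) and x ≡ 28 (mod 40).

108

Write x = 26 + 41·k. Then 41·k ≡ 28 − 26 ≡ 2 (mod 40).
Need 41⁻¹ mod 40. Extended Euclid on (40, 1):
40 = 40*1 + 0
41⁻¹ ≡ 1 (mod 40), so k ≡ 1·2 ≡ 2 (mod 40).
x = 26 + 41·2 = 108.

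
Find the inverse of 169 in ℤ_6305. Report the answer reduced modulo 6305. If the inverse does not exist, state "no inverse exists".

Euclidean algorithm on 6305, 169:
6305 = 37·169 + 52
169 = 3·52 + 13
52 = 4·13 + 0
The gcd is 13, not 1, hence no inverse exists.

no inverse exists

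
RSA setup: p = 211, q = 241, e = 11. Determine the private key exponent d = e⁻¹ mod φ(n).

27491

φ(n) = (p−1)(q−1) = 210·240 = 50400.
Need d with 11·d ≡ 1 (mod 50400). Apply the extended Euclidean algorithm:
50400 = 4581×11 + 9
11 = 1×9 + 2
9 = 4×2 + 1
2 = 2×1 + 0
Back-substitute:
1 = 9 − 4·2
1 = −4·11 + 5·9
1 = 5·50400 − 22909·11
So 11·(-22909) ≡ 1 (mod 50400), hence d ≡ -22909 ≡ 27491 (mod 50400).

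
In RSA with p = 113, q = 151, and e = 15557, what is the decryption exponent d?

6893

φ(n) = (p−1)(q−1) = 112·150 = 16800.
Need d with 15557·d ≡ 1 (mod 16800). Apply the extended Euclidean algorithm:
16800 = 1*15557 + 1243
15557 = 12*1243 + 641
1243 = 1*641 + 602
641 = 1*602 + 39
602 = 15*39 + 17
39 = 2*17 + 5
17 = 3*5 + 2
5 = 2*2 + 1
2 = 2*1 + 0
Back-substitute:
1 = 5 − 2·2
1 = −2·17 + 7·5
1 = 7·39 − 16·17
1 = −16·602 + 247·39
1 = 247·641 − 263·602
1 = −263·1243 + 510·641
1 = 510·15557 − 6383·1243
1 = −6383·16800 + 6893·15557
So 15557·6893 ≡ 1 (mod 16800), hence d = 6893.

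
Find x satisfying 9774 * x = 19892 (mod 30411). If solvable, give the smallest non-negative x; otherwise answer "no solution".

gcd(9774, 30411):
30411 = 3·9774 + 1089
9774 = 8·1089 + 1062
1089 = 1·1062 + 27
1062 = 39·27 + 9
27 = 3·9 + 0
gcd = 9, but 9 ∤ 19892, so the congruence has no solution.

no solution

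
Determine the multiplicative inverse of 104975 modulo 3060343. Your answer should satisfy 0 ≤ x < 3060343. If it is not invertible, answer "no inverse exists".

no inverse exists

Euclidean algorithm on 3060343, 104975:
3060343 = 29·104975 + 16068
104975 = 6·16068 + 8567
16068 = 1·8567 + 7501
8567 = 1·7501 + 1066
7501 = 7·1066 + 39
1066 = 27·39 + 13
39 = 3·13 + 0
The gcd is 13, not 1, hence no inverse exists.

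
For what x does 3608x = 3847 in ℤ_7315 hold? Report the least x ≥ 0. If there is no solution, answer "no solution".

gcd(3608, 7315):
7315 = 2×3608 + 99
3608 = 36×99 + 44
99 = 2×44 + 11
44 = 4×11 + 0
gcd = 11, but 11 ∤ 3847, so the congruence has no solution.

no solution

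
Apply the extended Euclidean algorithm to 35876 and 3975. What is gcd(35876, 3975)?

Repeated division:
35876 = 9·3975 + 101
3975 = 39·101 + 36
101 = 2·36 + 29
36 = 1·29 + 7
29 = 4·7 + 1
7 = 7·1 + 0
gcd(35876, 3975) = 1.
Back-substituting:
1 = 29 − 4·7
1 = −4·36 + 5·29
1 = 5·101 − 14·36
1 = −14·3975 + 551·101
1 = 551·35876 − 4973·3975
So 1 = (551)·35876 + (-4973)·3975.

1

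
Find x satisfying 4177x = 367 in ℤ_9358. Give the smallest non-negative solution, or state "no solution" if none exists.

First find gcd(4177, 9358):
9358 = 2·4177 + 1004
4177 = 4·1004 + 161
1004 = 6·161 + 38
161 = 4·38 + 9
38 = 4·9 + 2
9 = 4·2 + 1
2 = 2·1 + 0
gcd = 1, so a unique solution mod 9358 exists.
Back-substitute for the Bézout coefficients:
1 = 9 − 4·2
1 = −4·38 + 17·9
1 = 17·161 − 72·38
1 = −72·1004 + 449·161
1 = 449·4177 − 1868·1004
1 = −1868·9358 + 4185·4177
So 4177·(4185) ≡ 1 (mod 9358), giving 4177⁻¹ ≡ 4185.
x ≡ 4177⁻¹·367 ≡ 4185·367 ≡ 1183 (mod 9358).

1183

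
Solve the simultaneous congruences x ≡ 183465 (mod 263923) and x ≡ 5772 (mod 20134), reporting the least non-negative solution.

Write x = 183465 + 263923·k. Then 263923·k ≡ 5772 − 183465 ≡ 3513 (mod 20134).
Need 263923⁻¹ mod 20134. Extended Euclid on (20134, 2181):
20134 = 9×2181 + 505
2181 = 4×505 + 161
505 = 3×161 + 22
161 = 7×22 + 7
22 = 3×7 + 1
7 = 7×1 + 0
Back-substitute:
1 = 22 − 3·7
1 = −3·161 + 22·22
1 = 22·505 − 69·161
1 = −69·2181 + 298·505
1 = 298·20134 − 2751·2181
263923⁻¹ ≡ 17383 (mod 20134), so k ≡ 17383·3513 ≡ 57 (mod 20134).
x = 183465 + 263923·57 = 15227076.

15227076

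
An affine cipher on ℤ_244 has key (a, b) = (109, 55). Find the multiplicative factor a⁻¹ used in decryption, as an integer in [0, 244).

Apply the Euclidean algorithm to 244 and 109:
244 = 2·109 + 26
109 = 4·26 + 5
26 = 5·5 + 1
5 = 5·1 + 0
The gcd is 1. Working backward:
1 = 26 − 5·5
1 = −5·109 + 21·26
1 = 21·244 − 47·109
Thus 109·(-47) ≡ 1 (mod 244); reducing, -47 mod 244 = 197.

197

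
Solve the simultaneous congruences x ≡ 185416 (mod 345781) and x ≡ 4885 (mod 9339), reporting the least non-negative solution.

2600804317

Write x = 185416 + 345781·k. Then 345781·k ≡ 4885 − 185416 ≡ 6249 (mod 9339).
Need 345781⁻¹ mod 9339. Extended Euclid on (9339, 238):
9339 = 39·238 + 57
238 = 4·57 + 10
57 = 5·10 + 7
10 = 1·7 + 3
7 = 2·3 + 1
3 = 3·1 + 0
Back-substitute:
1 = 7 − 2·3
1 = −2·10 + 3·7
1 = 3·57 − 17·10
1 = −17·238 + 71·57
1 = 71·9339 − 2786·238
345781⁻¹ ≡ 6553 (mod 9339), so k ≡ 6553·6249 ≡ 7521 (mod 9339).
x = 185416 + 345781·7521 = 2600804317.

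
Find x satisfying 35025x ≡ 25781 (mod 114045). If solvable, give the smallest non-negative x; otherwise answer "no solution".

no solution

gcd(35025, 114045):
114045 = 3*35025 + 8970
35025 = 3*8970 + 8115
8970 = 1*8115 + 855
8115 = 9*855 + 420
855 = 2*420 + 15
420 = 28*15 + 0
gcd = 15, but 15 ∤ 25781, so the congruence has no solution.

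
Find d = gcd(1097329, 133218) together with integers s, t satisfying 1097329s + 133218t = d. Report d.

Euclidean algorithm:
1097329 = 8*133218 + 31585
133218 = 4*31585 + 6878
31585 = 4*6878 + 4073
6878 = 1*4073 + 2805
4073 = 1*2805 + 1268
2805 = 2*1268 + 269
1268 = 4*269 + 192
269 = 1*192 + 77
192 = 2*77 + 38
77 = 2*38 + 1
38 = 38*1 + 0
gcd(1097329, 133218) = 1.
Working backward:
1 = 77 − 2·38
1 = −2·192 + 5·77
1 = 5·269 − 7·192
1 = −7·1268 + 33·269
1 = 33·2805 − 73·1268
1 = −73·4073 + 106·2805
1 = 106·6878 − 179·4073
1 = −179·31585 + 822·6878
1 = 822·133218 − 3467·31585
1 = −3467·1097329 + 28558·133218
So 1 = (-3467)·1097329 + (28558)·133218.

1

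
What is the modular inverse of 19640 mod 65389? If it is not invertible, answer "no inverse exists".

Extended Euclidean algorithm:
65389 = 3*19640 + 6469
19640 = 3*6469 + 233
6469 = 27*233 + 178
233 = 1*178 + 55
178 = 3*55 + 13
55 = 4*13 + 3
13 = 4*3 + 1
3 = 3*1 + 0
Since gcd(19640, 65389) = 1, back-substitute to write 1 as a combination:
1 = 13 − 4·3
1 = −4·55 + 17·13
1 = 17·178 − 55·55
1 = −55·233 + 72·178
1 = 72·6469 − 1999·233
1 = −1999·19640 + 6069·6469
1 = 6069·65389 − 20206·19640
Thus 19640·(-20206) ≡ 1 (mod 65389); reducing, -20206 mod 65389 = 45183.

45183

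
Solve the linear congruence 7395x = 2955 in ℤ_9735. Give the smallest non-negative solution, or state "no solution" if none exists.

First find gcd(7395, 9735):
9735 = 1*7395 + 2340
7395 = 3*2340 + 375
2340 = 6*375 + 90
375 = 4*90 + 15
90 = 6*15 + 0
gcd = 15 and 15 | 2955, so solutions exist. Divide through by 15: 493x ≡ 197 (mod 649).
Now find 493⁻¹ mod 649:
649 = 1*493 + 156
493 = 3*156 + 25
156 = 6*25 + 6
25 = 4*6 + 1
6 = 6*1 + 0
Back-substitute:
1 = 25 − 4·6
1 = −4·156 + 25·25
1 = 25·493 − 79·156
1 = −79·649 + 104·493
So 493⁻¹ ≡ 104 (mod 649).
Then x ≡ 104·197 ≡ 369 (mod 649); the smallest non-negative solution is x = 369.

369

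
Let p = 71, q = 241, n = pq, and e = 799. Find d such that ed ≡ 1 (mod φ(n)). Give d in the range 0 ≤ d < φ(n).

799

φ(n) = (p−1)(q−1) = 70·240 = 16800.
Need d with 799·d ≡ 1 (mod 16800). Apply the extended Euclidean algorithm:
16800 = 21*799 + 21
799 = 38*21 + 1
21 = 21*1 + 0
Back-substitute:
1 = 799 − 38·21
1 = −38·16800 + 799·799
So 799·799 ≡ 1 (mod 16800), hence d = 799.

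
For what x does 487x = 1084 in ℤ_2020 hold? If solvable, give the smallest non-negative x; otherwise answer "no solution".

First find gcd(487, 2020):
2020 = 4*487 + 72
487 = 6*72 + 55
72 = 1*55 + 17
55 = 3*17 + 4
17 = 4*4 + 1
4 = 4*1 + 0
gcd = 1, so a unique solution mod 2020 exists.
Back-substitute for the Bézout coefficients:
1 = 17 − 4·4
1 = −4·55 + 13·17
1 = 13·72 − 17·55
1 = −17·487 + 115·72
1 = 115·2020 − 477·487
So 487·(-477) ≡ 1 (mod 2020), giving 487⁻¹ ≡ 1543.
x ≡ 487⁻¹·1084 ≡ 1543·1084 ≡ 52 (mod 2020).

52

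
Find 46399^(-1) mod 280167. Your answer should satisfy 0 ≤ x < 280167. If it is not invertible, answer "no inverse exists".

67948

gcd(280167, 46399) by repeated division:
280167 = 6·46399 + 1773
46399 = 26·1773 + 301
1773 = 5·301 + 268
301 = 1·268 + 33
268 = 8·33 + 4
33 = 8·4 + 1
4 = 4·1 + 0
Since gcd(46399, 280167) = 1, back-substitute to write 1 as a combination:
1 = 33 − 8·4
1 = −8·268 + 65·33
1 = 65·301 − 73·268
1 = −73·1773 + 430·301
1 = 430·46399 − 11253·1773
1 = −11253·280167 + 67948·46399
So 46399·67948 ≡ 1 (mod 280167).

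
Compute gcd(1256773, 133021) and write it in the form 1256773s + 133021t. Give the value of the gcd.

Apply Euclid's algorithm to 1256773 and 133021:
1256773 = 9×133021 + 59584
133021 = 2×59584 + 13853
59584 = 4×13853 + 4172
13853 = 3×4172 + 1337
4172 = 3×1337 + 161
1337 = 8×161 + 49
161 = 3×49 + 14
49 = 3×14 + 7
14 = 2×7 + 0
gcd(1256773, 133021) = 7.
Working backward:
7 = 49 − 3·14
7 = −3·161 + 10·49
7 = 10·1337 − 83·161
7 = −83·4172 + 259·1337
7 = 259·13853 − 860·4172
7 = −860·59584 + 3699·13853
7 = 3699·133021 − 8258·59584
7 = −8258·1256773 + 78021·133021
So 7 = (-8258)·1256773 + (78021)·133021.

7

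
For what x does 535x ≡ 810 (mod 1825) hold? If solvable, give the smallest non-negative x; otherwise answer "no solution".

271

First find gcd(535, 1825):
1825 = 3*535 + 220
535 = 2*220 + 95
220 = 2*95 + 30
95 = 3*30 + 5
30 = 6*5 + 0
gcd = 5 and 5 | 810, so solutions exist. Divide through by 5: 107x ≡ 162 (mod 365).
Now find 107⁻¹ mod 365:
365 = 3×107 + 44
107 = 2×44 + 19
44 = 2×19 + 6
19 = 3×6 + 1
6 = 6×1 + 0
Back-substitute:
1 = 19 − 3·6
1 = −3·44 + 7·19
1 = 7·107 − 17·44
1 = −17·365 + 58·107
So 107⁻¹ ≡ 58 (mod 365).
Then x ≡ 58·162 ≡ 271 (mod 365); the smallest non-negative solution is x = 271.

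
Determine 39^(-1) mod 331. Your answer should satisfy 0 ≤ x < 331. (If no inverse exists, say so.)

gcd(331, 39) by repeated division:
331 = 8×39 + 19
39 = 2×19 + 1
19 = 19×1 + 0
The gcd is 1. Working backward:
1 = 39 − 2·19
1 = −2·331 + 17·39
So 39·17 ≡ 1 (mod 331).

17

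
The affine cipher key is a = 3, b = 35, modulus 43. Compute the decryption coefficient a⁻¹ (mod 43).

29

Run Euclid on (43, 3):
43 = 14×3 + 1
3 = 3×1 + 0
gcd = 1, so the inverse exists. Back-substitute:
1 = 43 − 14·3
Hence 3⁻¹ ≡ -14 ≡ 29 (mod 43).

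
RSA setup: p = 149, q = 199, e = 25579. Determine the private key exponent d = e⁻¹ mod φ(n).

8803

φ(n) = (p−1)(q−1) = 148·198 = 29304.
Need d with 25579·d ≡ 1 (mod 29304). Apply the extended Euclidean algorithm:
29304 = 1×25579 + 3725
25579 = 6×3725 + 3229
3725 = 1×3229 + 496
3229 = 6×496 + 253
496 = 1×253 + 243
253 = 1×243 + 10
243 = 24×10 + 3
10 = 3×3 + 1
3 = 3×1 + 0
Back-substitute:
1 = 10 − 3·3
1 = −3·243 + 73·10
1 = 73·253 − 76·243
1 = −76·496 + 149·253
1 = 149·3229 − 970·496
1 = −970·3725 + 1119·3229
1 = 1119·25579 − 7684·3725
1 = −7684·29304 + 8803·25579
So 25579·8803 ≡ 1 (mod 29304), hence d = 8803.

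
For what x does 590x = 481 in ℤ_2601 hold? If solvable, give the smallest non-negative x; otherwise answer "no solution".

First find gcd(590, 2601):
2601 = 4·590 + 241
590 = 2·241 + 108
241 = 2·108 + 25
108 = 4·25 + 8
25 = 3·8 + 1
8 = 8·1 + 0
gcd = 1, so a unique solution mod 2601 exists.
Back-substitute for the Bézout coefficients:
1 = 25 − 3·8
1 = −3·108 + 13·25
1 = 13·241 − 29·108
1 = −29·590 + 71·241
1 = 71·2601 − 313·590
So 590·(-313) ≡ 1 (mod 2601), giving 590⁻¹ ≡ 2288.
x ≡ 590⁻¹·481 ≡ 2288·481 ≡ 305 (mod 2601).

305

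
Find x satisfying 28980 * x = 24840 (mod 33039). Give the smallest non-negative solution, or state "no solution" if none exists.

First find gcd(28980, 33039):
33039 = 1·28980 + 4059
28980 = 7·4059 + 567
4059 = 7·567 + 90
567 = 6·90 + 27
90 = 3·27 + 9
27 = 3·9 + 0
gcd = 9 and 9 | 24840, so solutions exist. Divide through by 9: 3220x ≡ 2760 (mod 3671).
Now find 3220⁻¹ mod 3671:
3671 = 1×3220 + 451
3220 = 7×451 + 63
451 = 7×63 + 10
63 = 6×10 + 3
10 = 3×3 + 1
3 = 3×1 + 0
Back-substitute:
1 = 10 − 3·3
1 = −3·63 + 19·10
1 = 19·451 − 136·63
1 = −136·3220 + 971·451
1 = 971·3671 − 1107·3220
So 3220·(-1107) ≡ 1 (mod 3671), i.e. 3220⁻¹ ≡ 2564.
Then x ≡ 2564·2760 ≡ 2623 (mod 3671); the smallest non-negative solution is x = 2623.

2623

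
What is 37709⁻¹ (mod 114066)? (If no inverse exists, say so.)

73493

gcd(114066, 37709) by repeated division:
114066 = 3·37709 + 939
37709 = 40·939 + 149
939 = 6·149 + 45
149 = 3·45 + 14
45 = 3·14 + 3
14 = 4·3 + 2
3 = 1·2 + 1
2 = 2·1 + 0
Since gcd(37709, 114066) = 1, back-substitute to write 1 as a combination:
1 = 3 − 2
1 = −14 + 5·3
1 = 5·45 − 16·14
1 = −16·149 + 53·45
1 = 53·939 − 334·149
1 = −334·37709 + 13413·939
1 = 13413·114066 − 40573·37709
So 37709·(-40573) ≡ 1 (mod 114066), and -40573 ≡ 73493 (mod 114066).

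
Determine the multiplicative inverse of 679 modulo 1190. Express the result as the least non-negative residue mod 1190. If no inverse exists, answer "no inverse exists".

Euclidean algorithm on 1190, 679:
1190 = 1·679 + 511
679 = 1·511 + 168
511 = 3·168 + 7
168 = 24·7 + 0
Since gcd = 7 > 1, 679 is not a unit mod 1190.

no inverse exists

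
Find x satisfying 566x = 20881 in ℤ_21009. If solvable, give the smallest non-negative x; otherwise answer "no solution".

First find gcd(566, 21009):
21009 = 37·566 + 67
566 = 8·67 + 30
67 = 2·30 + 7
30 = 4·7 + 2
7 = 3·2 + 1
2 = 2·1 + 0
gcd = 1, so a unique solution mod 21009 exists.
Back-substitute for the Bézout coefficients:
1 = 7 − 3·2
1 = −3·30 + 13·7
1 = 13·67 − 29·30
1 = −29·566 + 245·67
1 = 245·21009 − 9094·566
So 566·(-9094) ≡ 1 (mod 21009), giving 566⁻¹ ≡ 11915.
x ≡ 566⁻¹·20881 ≡ 11915·20881 ≡ 8537 (mod 21009).

8537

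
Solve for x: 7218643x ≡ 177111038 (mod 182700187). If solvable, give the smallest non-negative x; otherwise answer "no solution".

First find gcd(7218643, 182700187):
182700187 = 25*7218643 + 2234112
7218643 = 3*2234112 + 516307
2234112 = 4*516307 + 168884
516307 = 3*168884 + 9655
168884 = 17*9655 + 4749
9655 = 2*4749 + 157
4749 = 30*157 + 39
157 = 4*39 + 1
39 = 39*1 + 0
gcd = 1, so a unique solution mod 182700187 exists.
Back-substitute for the Bézout coefficients:
1 = 157 − 4·39
1 = −4·4749 + 121·157
1 = 121·9655 − 246·4749
1 = −246·168884 + 4303·9655
1 = 4303·516307 − 13155·168884
1 = −13155·2234112 + 56923·516307
1 = 56923·7218643 − 183924·2234112
1 = −183924·182700187 + 4655023·7218643
So 7218643·(4655023) ≡ 1 (mod 182700187), giving 7218643⁻¹ ≡ 4655023.
x ≡ 7218643⁻¹·177111038 ≡ 4655023·177111038 ≡ 168384682 (mod 182700187).

168384682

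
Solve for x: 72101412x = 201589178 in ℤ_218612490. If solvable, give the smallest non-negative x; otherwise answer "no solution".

gcd(72101412, 218612490):
218612490 = 3·72101412 + 2308254
72101412 = 31·2308254 + 545538
2308254 = 4·545538 + 126102
545538 = 4·126102 + 41130
126102 = 3·41130 + 2712
41130 = 15·2712 + 450
2712 = 6·450 + 12
450 = 37·12 + 6
12 = 2·6 + 0
gcd = 6, but 6 ∤ 201589178, so the congruence has no solution.

no solution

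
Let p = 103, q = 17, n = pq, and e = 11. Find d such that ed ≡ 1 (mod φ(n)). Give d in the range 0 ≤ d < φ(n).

1187

φ(n) = (p−1)(q−1) = 102·16 = 1632.
Need d with 11·d ≡ 1 (mod 1632). Apply the extended Euclidean algorithm:
1632 = 148·11 + 4
11 = 2·4 + 3
4 = 1·3 + 1
3 = 3·1 + 0
Back-substitute:
1 = 4 − 3
1 = −11 + 3·4
1 = 3·1632 − 445·11
So 11·(-445) ≡ 1 (mod 1632), hence d ≡ -445 ≡ 1187 (mod 1632).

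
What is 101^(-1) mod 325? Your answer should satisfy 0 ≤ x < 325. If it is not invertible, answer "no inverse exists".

Extended Euclidean algorithm:
325 = 3*101 + 22
101 = 4*22 + 13
22 = 1*13 + 9
13 = 1*9 + 4
9 = 2*4 + 1
4 = 4*1 + 0
The gcd is 1. Working backward:
1 = 9 − 2·4
1 = −2·13 + 3·9
1 = 3·22 − 5·13
1 = −5·101 + 23·22
1 = 23·325 − 74·101
Thus 101·(-74) ≡ 1 (mod 325); reducing, -74 mod 325 = 251.

251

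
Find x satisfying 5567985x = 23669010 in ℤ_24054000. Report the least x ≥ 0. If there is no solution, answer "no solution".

340066

First find gcd(5567985, 24054000):
24054000 = 4·5567985 + 1782060
5567985 = 3·1782060 + 221805
1782060 = 8·221805 + 7620
221805 = 29·7620 + 825
7620 = 9·825 + 195
825 = 4·195 + 45
195 = 4·45 + 15
45 = 3·15 + 0
gcd = 15 and 15 | 23669010, so solutions exist. Divide through by 15: 371199x ≡ 1577934 (mod 1603600).
Now find 371199⁻¹ mod 1603600:
1603600 = 4*371199 + 118804
371199 = 3*118804 + 14787
118804 = 8*14787 + 508
14787 = 29*508 + 55
508 = 9*55 + 13
55 = 4*13 + 3
13 = 4*3 + 1
3 = 3*1 + 0
Back-substitute:
1 = 13 − 4·3
1 = −4·55 + 17·13
1 = 17·508 − 157·55
1 = −157·14787 + 4570·508
1 = 4570·118804 − 36717·14787
1 = −36717·371199 + 114721·118804
1 = 114721·1603600 − 495601·371199
So 371199·(-495601) ≡ 1 (mod 1603600), i.e. 371199⁻¹ ≡ 1107999.
Then x ≡ 1107999·1577934 ≡ 340066 (mod 1603600); the smallest non-negative solution is x = 340066.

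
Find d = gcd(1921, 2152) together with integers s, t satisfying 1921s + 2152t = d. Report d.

1

Apply Euclid's algorithm to 2152 and 1921:
2152 = 1*1921 + 231
1921 = 8*231 + 73
231 = 3*73 + 12
73 = 6*12 + 1
12 = 12*1 + 0
gcd(1921, 2152) = 1.
Back-substituting:
1 = 73 − 6·12
1 = −6·231 + 19·73
1 = 19·1921 − 158·231
1 = −158·2152 + 177·1921
So 1 = (-158)·2152 + (177)·1921.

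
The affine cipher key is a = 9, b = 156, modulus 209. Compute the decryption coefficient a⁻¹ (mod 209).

Apply the Euclidean algorithm to 209 and 9:
209 = 23×9 + 2
9 = 4×2 + 1
2 = 2×1 + 0
The gcd is 1. Working backward:
1 = 9 − 4·2
1 = −4·209 + 93·9
So 9·93 ≡ 1 (mod 209).

93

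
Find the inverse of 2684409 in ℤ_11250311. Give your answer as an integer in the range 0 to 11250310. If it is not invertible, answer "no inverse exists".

gcd(11250311, 2684409) by repeated division:
11250311 = 4*2684409 + 512675
2684409 = 5*512675 + 121034
512675 = 4*121034 + 28539
121034 = 4*28539 + 6878
28539 = 4*6878 + 1027
6878 = 6*1027 + 716
1027 = 1*716 + 311
716 = 2*311 + 94
311 = 3*94 + 29
94 = 3*29 + 7
29 = 4*7 + 1
7 = 7*1 + 0
The gcd is 1. Working backward:
1 = 29 − 4·7
1 = −4·94 + 13·29
1 = 13·311 − 43·94
1 = −43·716 + 99·311
1 = 99·1027 − 142·716
1 = −142·6878 + 951·1027
1 = 951·28539 − 3946·6878
1 = −3946·121034 + 16735·28539
1 = 16735·512675 − 70886·121034
1 = −70886·2684409 + 371165·512675
1 = 371165·11250311 − 1555546·2684409
So 2684409·(-1555546) ≡ 1 (mod 11250311), and -1555546 ≡ 9694765 (mod 11250311).

9694765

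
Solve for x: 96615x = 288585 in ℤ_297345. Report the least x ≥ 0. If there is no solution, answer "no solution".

18875

First find gcd(96615, 297345):
297345 = 3×96615 + 7500
96615 = 12×7500 + 6615
7500 = 1×6615 + 885
6615 = 7×885 + 420
885 = 2×420 + 45
420 = 9×45 + 15
45 = 3×15 + 0
gcd = 15 and 15 | 288585, so solutions exist. Divide through by 15: 6441x ≡ 19239 (mod 19823).
Now find 6441⁻¹ mod 19823:
19823 = 3×6441 + 500
6441 = 12×500 + 441
500 = 1×441 + 59
441 = 7×59 + 28
59 = 2×28 + 3
28 = 9×3 + 1
3 = 3×1 + 0
Back-substitute:
1 = 28 − 9·3
1 = −9·59 + 19·28
1 = 19·441 − 142·59
1 = −142·500 + 161·441
1 = 161·6441 − 2074·500
1 = −2074·19823 + 6383·6441
So 6441⁻¹ ≡ 6383 (mod 19823).
Then x ≡ 6383·19239 ≡ 18875 (mod 19823); the smallest non-negative solution is x = 18875.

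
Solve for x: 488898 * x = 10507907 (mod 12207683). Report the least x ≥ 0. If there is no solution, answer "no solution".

1713324

First find gcd(488898, 12207683):
12207683 = 24×488898 + 474131
488898 = 1×474131 + 14767
474131 = 32×14767 + 1587
14767 = 9×1587 + 484
1587 = 3×484 + 135
484 = 3×135 + 79
135 = 1×79 + 56
79 = 1×56 + 23
56 = 2×23 + 10
23 = 2×10 + 3
10 = 3×3 + 1
3 = 3×1 + 0
gcd = 1, so a unique solution mod 12207683 exists.
Back-substitute for the Bézout coefficients:
1 = 10 − 3·3
1 = −3·23 + 7·10
1 = 7·56 − 17·23
1 = −17·79 + 24·56
1 = 24·135 − 41·79
1 = −41·484 + 147·135
1 = 147·1587 − 482·484
1 = −482·14767 + 4485·1587
1 = 4485·474131 − 144002·14767
1 = −144002·488898 + 148487·474131
1 = 148487·12207683 − 3707690·488898
So 488898·(-3707690) ≡ 1 (mod 12207683), giving 488898⁻¹ ≡ 8499993.
x ≡ 488898⁻¹·10507907 ≡ 8499993·10507907 ≡ 1713324 (mod 12207683).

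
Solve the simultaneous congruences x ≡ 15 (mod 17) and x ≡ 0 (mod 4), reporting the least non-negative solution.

32

Write x = 15 + 17·k. Then 17·k ≡ 0 − 15 ≡ 1 (mod 4).
Need 17⁻¹ mod 4. Extended Euclid on (4, 1):
4 = 4·1 + 0
17⁻¹ ≡ 1 (mod 4), so k ≡ 1·1 ≡ 1 (mod 4).
x = 15 + 17·1 = 32.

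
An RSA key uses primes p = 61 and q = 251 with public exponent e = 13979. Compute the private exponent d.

13619

φ(n) = (p−1)(q−1) = 60·250 = 15000.
Need d with 13979·d ≡ 1 (mod 15000). Apply the extended Euclidean algorithm:
15000 = 1*13979 + 1021
13979 = 13*1021 + 706
1021 = 1*706 + 315
706 = 2*315 + 76
315 = 4*76 + 11
76 = 6*11 + 10
11 = 1*10 + 1
10 = 10*1 + 0
Back-substitute:
1 = 11 − 10
1 = −76 + 7·11
1 = 7·315 − 29·76
1 = −29·706 + 65·315
1 = 65·1021 − 94·706
1 = −94·13979 + 1287·1021
1 = 1287·15000 − 1381·13979
So 13979·(-1381) ≡ 1 (mod 15000), hence d ≡ -1381 ≡ 13619 (mod 15000).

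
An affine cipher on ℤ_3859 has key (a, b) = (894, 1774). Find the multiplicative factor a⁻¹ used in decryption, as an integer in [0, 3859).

3259

Run Euclid on (3859, 894):
3859 = 4·894 + 283
894 = 3·283 + 45
283 = 6·45 + 13
45 = 3·13 + 6
13 = 2·6 + 1
6 = 6·1 + 0
gcd = 1, so the inverse exists. Back-substitute:
1 = 13 − 2·6
1 = −2·45 + 7·13
1 = 7·283 − 44·45
1 = −44·894 + 139·283
1 = 139·3859 − 600·894
Thus 894·(-600) ≡ 1 (mod 3859); reducing, -600 mod 3859 = 3259.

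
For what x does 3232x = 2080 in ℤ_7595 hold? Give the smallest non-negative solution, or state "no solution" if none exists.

First find gcd(3232, 7595):
7595 = 2·3232 + 1131
3232 = 2·1131 + 970
1131 = 1·970 + 161
970 = 6·161 + 4
161 = 40·4 + 1
4 = 4·1 + 0
gcd = 1, so a unique solution mod 7595 exists.
Back-substitute for the Bézout coefficients:
1 = 161 − 40·4
1 = −40·970 + 241·161
1 = 241·1131 − 281·970
1 = −281·3232 + 803·1131
1 = 803·7595 − 1887·3232
So 3232·(-1887) ≡ 1 (mod 7595), giving 3232⁻¹ ≡ 5708.
x ≡ 3232⁻¹·2080 ≡ 5708·2080 ≡ 1655 (mod 7595).

1655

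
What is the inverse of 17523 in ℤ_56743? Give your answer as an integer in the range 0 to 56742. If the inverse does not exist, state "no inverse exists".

Extended Euclidean algorithm:
56743 = 3×17523 + 4174
17523 = 4×4174 + 827
4174 = 5×827 + 39
827 = 21×39 + 8
39 = 4×8 + 7
8 = 1×7 + 1
7 = 7×1 + 0
gcd = 1, so the inverse exists. Back-substitute:
1 = 8 − 7
1 = −39 + 5·8
1 = 5·827 − 106·39
1 = −106·4174 + 535·827
1 = 535·17523 − 2246·4174
1 = −2246·56743 + 7273·17523
So 17523·7273 ≡ 1 (mod 56743).

7273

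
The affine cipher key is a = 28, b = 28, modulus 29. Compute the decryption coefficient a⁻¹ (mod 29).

Apply the Euclidean algorithm to 29 and 28:
29 = 1·28 + 1
28 = 28·1 + 0
gcd = 1, so the inverse exists. Back-substitute:
1 = 29 − 28
Hence 28⁻¹ ≡ -1 ≡ 28 (mod 29).

28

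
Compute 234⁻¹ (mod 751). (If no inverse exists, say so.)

613

gcd(751, 234) by repeated division:
751 = 3×234 + 49
234 = 4×49 + 38
49 = 1×38 + 11
38 = 3×11 + 5
11 = 2×5 + 1
5 = 5×1 + 0
Since gcd(234, 751) = 1, back-substitute to write 1 as a combination:
1 = 11 − 2·5
1 = −2·38 + 7·11
1 = 7·49 − 9·38
1 = −9·234 + 43·49
1 = 43·751 − 138·234
So 234·(-138) ≡ 1 (mod 751), and -138 ≡ 613 (mod 751).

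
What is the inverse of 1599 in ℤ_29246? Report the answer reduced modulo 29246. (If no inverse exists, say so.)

25149

Extended Euclidean algorithm:
29246 = 18×1599 + 464
1599 = 3×464 + 207
464 = 2×207 + 50
207 = 4×50 + 7
50 = 7×7 + 1
7 = 7×1 + 0
Since gcd(1599, 29246) = 1, back-substitute to write 1 as a combination:
1 = 50 − 7·7
1 = −7·207 + 29·50
1 = 29·464 − 65·207
1 = −65·1599 + 224·464
1 = 224·29246 − 4097·1599
Thus 1599·(-4097) ≡ 1 (mod 29246); reducing, -4097 mod 29246 = 25149.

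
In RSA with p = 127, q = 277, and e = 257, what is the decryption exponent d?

12449

φ(n) = (p−1)(q−1) = 126·276 = 34776.
Need d with 257·d ≡ 1 (mod 34776). Apply the extended Euclidean algorithm:
34776 = 135*257 + 81
257 = 3*81 + 14
81 = 5*14 + 11
14 = 1*11 + 3
11 = 3*3 + 2
3 = 1*2 + 1
2 = 2*1 + 0
Back-substitute:
1 = 3 − 2
1 = −11 + 4·3
1 = 4·14 − 5·11
1 = −5·81 + 29·14
1 = 29·257 − 92·81
1 = −92·34776 + 12449·257
So 257·12449 ≡ 1 (mod 34776), hence d = 12449.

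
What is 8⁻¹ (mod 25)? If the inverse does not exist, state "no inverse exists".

Run Euclid on (25, 8):
25 = 3·8 + 1
8 = 8·1 + 0
gcd = 1, so the inverse exists. Back-substitute:
1 = 25 − 3·8
Thus 8·(-3) ≡ 1 (mod 25); reducing, -3 mod 25 = 22.

22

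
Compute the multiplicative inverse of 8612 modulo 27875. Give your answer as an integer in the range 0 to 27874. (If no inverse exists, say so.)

11798

Apply the Euclidean algorithm to 27875 and 8612:
27875 = 3*8612 + 2039
8612 = 4*2039 + 456
2039 = 4*456 + 215
456 = 2*215 + 26
215 = 8*26 + 7
26 = 3*7 + 5
7 = 1*5 + 2
5 = 2*2 + 1
2 = 2*1 + 0
gcd = 1, so the inverse exists. Back-substitute:
1 = 5 − 2·2
1 = −2·7 + 3·5
1 = 3·26 − 11·7
1 = −11·215 + 91·26
1 = 91·456 − 193·215
1 = −193·2039 + 863·456
1 = 863·8612 − 3645·2039
1 = −3645·27875 + 11798·8612
So 8612·11798 ≡ 1 (mod 27875).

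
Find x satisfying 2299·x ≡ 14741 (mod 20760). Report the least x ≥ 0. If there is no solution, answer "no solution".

19439

First find gcd(2299, 20760):
20760 = 9·2299 + 69
2299 = 33·69 + 22
69 = 3·22 + 3
22 = 7·3 + 1
3 = 3·1 + 0
gcd = 1, so a unique solution mod 20760 exists.
Back-substitute for the Bézout coefficients:
1 = 22 − 7·3
1 = −7·69 + 22·22
1 = 22·2299 − 733·69
1 = −733·20760 + 6619·2299
So 2299·(6619) ≡ 1 (mod 20760), giving 2299⁻¹ ≡ 6619.
x ≡ 2299⁻¹·14741 ≡ 6619·14741 ≡ 19439 (mod 20760).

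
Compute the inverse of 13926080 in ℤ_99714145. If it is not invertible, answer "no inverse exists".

Compute gcd(13926080, 99714145):
99714145 = 7*13926080 + 2231585
13926080 = 6*2231585 + 536570
2231585 = 4*536570 + 85305
536570 = 6*85305 + 24740
85305 = 3*24740 + 11085
24740 = 2*11085 + 2570
11085 = 4*2570 + 805
2570 = 3*805 + 155
805 = 5*155 + 30
155 = 5*30 + 5
30 = 6*5 + 0
Since gcd = 5 > 1, 13926080 is not a unit mod 99714145.

no inverse exists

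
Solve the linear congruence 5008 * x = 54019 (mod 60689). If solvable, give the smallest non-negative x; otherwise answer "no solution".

First find gcd(5008, 60689):
60689 = 12·5008 + 593
5008 = 8·593 + 264
593 = 2·264 + 65
264 = 4·65 + 4
65 = 16·4 + 1
4 = 4·1 + 0
gcd = 1, so a unique solution mod 60689 exists.
Back-substitute for the Bézout coefficients:
1 = 65 − 16·4
1 = −16·264 + 65·65
1 = 65·593 − 146·264
1 = −146·5008 + 1233·593
1 = 1233·60689 − 14942·5008
So 5008·(-14942) ≡ 1 (mod 60689), giving 5008⁻¹ ≡ 45747.
x ≡ 5008⁻¹·54019 ≡ 45747·54019 ≡ 11802 (mod 60689).

11802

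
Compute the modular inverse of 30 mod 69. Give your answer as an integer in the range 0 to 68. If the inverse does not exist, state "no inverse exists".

no inverse exists

Euclidean algorithm on 69, 30:
69 = 2*30 + 9
30 = 3*9 + 3
9 = 3*3 + 0
Since gcd = 3 > 1, 30 is not a unit mod 69.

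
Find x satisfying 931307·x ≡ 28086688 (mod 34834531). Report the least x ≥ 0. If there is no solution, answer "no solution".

First find gcd(931307, 34834531):
34834531 = 37·931307 + 376172
931307 = 2·376172 + 178963
376172 = 2·178963 + 18246
178963 = 9·18246 + 14749
18246 = 1·14749 + 3497
14749 = 4·3497 + 761
3497 = 4·761 + 453
761 = 1·453 + 308
453 = 1·308 + 145
308 = 2·145 + 18
145 = 8·18 + 1
18 = 18·1 + 0
gcd = 1, so a unique solution mod 34834531 exists.
Back-substitute for the Bézout coefficients:
1 = 145 − 8·18
1 = −8·308 + 17·145
1 = 17·453 − 25·308
1 = −25·761 + 42·453
1 = 42·3497 − 193·761
1 = −193·14749 + 814·3497
1 = 814·18246 − 1007·14749
1 = −1007·178963 + 9877·18246
1 = 9877·376172 − 20761·178963
1 = −20761·931307 + 51399·376172
1 = 51399·34834531 − 1922524·931307
So 931307·(-1922524) ≡ 1 (mod 34834531), giving 931307⁻¹ ≡ 32912007.
x ≡ 931307⁻¹·28086688 ≡ 32912007·28086688 ≡ 23087898 (mod 34834531).

23087898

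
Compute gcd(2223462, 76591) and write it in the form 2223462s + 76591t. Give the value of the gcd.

Apply Euclid's algorithm to 2223462 and 76591:
2223462 = 29*76591 + 2323
76591 = 32*2323 + 2255
2323 = 1*2255 + 68
2255 = 33*68 + 11
68 = 6*11 + 2
11 = 5*2 + 1
2 = 2*1 + 0
gcd(2223462, 76591) = 1.
Working backward:
1 = 11 − 5·2
1 = −5·68 + 31·11
1 = 31·2255 − 1028·68
1 = −1028·2323 + 1059·2255
1 = 1059·76591 − 34916·2323
1 = −34916·2223462 + 1013623·76591
So 1 = (-34916)·2223462 + (1013623)·76591.

1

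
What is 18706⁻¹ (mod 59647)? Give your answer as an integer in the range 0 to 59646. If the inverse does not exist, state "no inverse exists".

Extended Euclidean algorithm:
59647 = 3*18706 + 3529
18706 = 5*3529 + 1061
3529 = 3*1061 + 346
1061 = 3*346 + 23
346 = 15*23 + 1
23 = 23*1 + 0
The gcd is 1. Working backward:
1 = 346 − 15·23
1 = −15·1061 + 46·346
1 = 46·3529 − 153·1061
1 = −153·18706 + 811·3529
1 = 811·59647 − 2586·18706
Thus 18706·(-2586) ≡ 1 (mod 59647); reducing, -2586 mod 59647 = 57061.

57061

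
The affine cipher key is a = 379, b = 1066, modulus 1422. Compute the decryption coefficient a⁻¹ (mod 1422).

469

gcd(1422, 379) by repeated division:
1422 = 3*379 + 285
379 = 1*285 + 94
285 = 3*94 + 3
94 = 31*3 + 1
3 = 3*1 + 0
Since gcd(379, 1422) = 1, back-substitute to write 1 as a combination:
1 = 94 − 31·3
1 = −31·285 + 94·94
1 = 94·379 − 125·285
1 = −125·1422 + 469·379
So 379·469 ≡ 1 (mod 1422).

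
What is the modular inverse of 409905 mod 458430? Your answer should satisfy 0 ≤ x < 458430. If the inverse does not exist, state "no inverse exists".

Euclidean algorithm on 458430, 409905:
458430 = 1×409905 + 48525
409905 = 8×48525 + 21705
48525 = 2×21705 + 5115
21705 = 4×5115 + 1245
5115 = 4×1245 + 135
1245 = 9×135 + 30
135 = 4×30 + 15
30 = 2×15 + 0
gcd(409905, 458430) = 15 ≠ 1, so 409905 has no multiplicative inverse modulo 458430.

no inverse exists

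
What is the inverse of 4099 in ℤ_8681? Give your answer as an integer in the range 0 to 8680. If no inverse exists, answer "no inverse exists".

Extended Euclidean algorithm:
8681 = 2*4099 + 483
4099 = 8*483 + 235
483 = 2*235 + 13
235 = 18*13 + 1
13 = 13*1 + 0
Since gcd(4099, 8681) = 1, back-substitute to write 1 as a combination:
1 = 235 − 18·13
1 = −18·483 + 37·235
1 = 37·4099 − 314·483
1 = −314·8681 + 665·4099
So 4099·665 ≡ 1 (mod 8681).

665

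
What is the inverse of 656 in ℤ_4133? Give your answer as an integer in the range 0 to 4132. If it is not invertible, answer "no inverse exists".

2035

Run Euclid on (4133, 656):
4133 = 6·656 + 197
656 = 3·197 + 65
197 = 3·65 + 2
65 = 32·2 + 1
2 = 2·1 + 0
Since gcd(656, 4133) = 1, back-substitute to write 1 as a combination:
1 = 65 − 32·2
1 = −32·197 + 97·65
1 = 97·656 − 323·197
1 = −323·4133 + 2035·656
So 656·2035 ≡ 1 (mod 4133).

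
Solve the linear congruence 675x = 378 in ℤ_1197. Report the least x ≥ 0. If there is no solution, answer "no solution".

First find gcd(675, 1197):
1197 = 1×675 + 522
675 = 1×522 + 153
522 = 3×153 + 63
153 = 2×63 + 27
63 = 2×27 + 9
27 = 3×9 + 0
gcd = 9 and 9 | 378, so solutions exist. Divide through by 9: 75x ≡ 42 (mod 133).
Now find 75⁻¹ mod 133:
133 = 1*75 + 58
75 = 1*58 + 17
58 = 3*17 + 7
17 = 2*7 + 3
7 = 2*3 + 1
3 = 3*1 + 0
Back-substitute:
1 = 7 − 2·3
1 = −2·17 + 5·7
1 = 5·58 − 17·17
1 = −17·75 + 22·58
1 = 22·133 − 39·75
So 75·(-39) ≡ 1 (mod 133), i.e. 75⁻¹ ≡ 94.
Then x ≡ 94·42 ≡ 91 (mod 133); the smallest non-negative solution is x = 91.

91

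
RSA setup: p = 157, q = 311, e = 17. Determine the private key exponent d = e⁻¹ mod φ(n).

19913

φ(n) = (p−1)(q−1) = 156·310 = 48360.
Need d with 17·d ≡ 1 (mod 48360). Apply the extended Euclidean algorithm:
48360 = 2844*17 + 12
17 = 1*12 + 5
12 = 2*5 + 2
5 = 2*2 + 1
2 = 2*1 + 0
Back-substitute:
1 = 5 − 2·2
1 = −2·12 + 5·5
1 = 5·17 − 7·12
1 = −7·48360 + 19913·17
So 17·19913 ≡ 1 (mod 48360), hence d = 19913.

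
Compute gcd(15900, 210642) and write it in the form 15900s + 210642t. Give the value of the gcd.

Apply Euclid's algorithm to 210642 and 15900:
210642 = 13·15900 + 3942
15900 = 4·3942 + 132
3942 = 29·132 + 114
132 = 1·114 + 18
114 = 6·18 + 6
18 = 3·6 + 0
gcd(15900, 210642) = 6.
Working backward:
6 = 114 − 6·18
6 = −6·132 + 7·114
6 = 7·3942 − 209·132
6 = −209·15900 + 843·3942
6 = 843·210642 − 11168·15900
So 6 = (843)·210642 + (-11168)·15900.

6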